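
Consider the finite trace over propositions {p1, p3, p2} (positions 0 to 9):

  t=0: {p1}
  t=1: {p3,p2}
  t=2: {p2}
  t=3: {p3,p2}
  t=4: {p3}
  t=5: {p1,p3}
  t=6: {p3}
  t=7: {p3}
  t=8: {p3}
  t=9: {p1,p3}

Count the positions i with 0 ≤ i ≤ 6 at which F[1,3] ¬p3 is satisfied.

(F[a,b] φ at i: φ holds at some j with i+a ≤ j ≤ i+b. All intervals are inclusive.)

Evaluate at each i in [0,6]:
  i=0: ✓ (witness j=2)
  i=1: ✓ (witness j=2)
  i=2: ✗ (none in [3,5])
  i=3: ✗ (none in [4,6])
  i=4: ✗ (none in [5,7])
  i=5: ✗ (none in [6,8])
  i=6: ✗ (none in [7,9])
Positions where it holds: {0, 1} → 2.

2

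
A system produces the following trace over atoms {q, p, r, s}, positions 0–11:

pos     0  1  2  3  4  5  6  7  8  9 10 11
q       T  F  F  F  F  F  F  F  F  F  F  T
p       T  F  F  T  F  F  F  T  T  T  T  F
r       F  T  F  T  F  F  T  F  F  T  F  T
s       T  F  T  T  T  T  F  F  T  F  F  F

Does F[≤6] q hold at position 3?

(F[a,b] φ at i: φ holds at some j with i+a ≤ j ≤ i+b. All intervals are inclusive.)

Does not hold

Check q at each j in [3,9]:
  j=3: false
  j=4: false
  j=5: false
  j=6: false
  j=7: false
  j=8: false
  j=9: false
No position in the window satisfies it → formula fails.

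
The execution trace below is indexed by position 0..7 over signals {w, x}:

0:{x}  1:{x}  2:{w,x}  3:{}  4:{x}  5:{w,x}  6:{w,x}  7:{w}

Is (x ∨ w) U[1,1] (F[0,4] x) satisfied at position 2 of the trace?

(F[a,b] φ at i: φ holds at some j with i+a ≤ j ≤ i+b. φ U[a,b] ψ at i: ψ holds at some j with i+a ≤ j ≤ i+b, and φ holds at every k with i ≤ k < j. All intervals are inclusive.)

Yes

Need some j in [3,3] with F[0,4] x, and (x ∨ w) at every k in [2,j-1].
  j=3: F[0,4] x holds; (x ∨ w) holds at every k in [2,2] → satisfied.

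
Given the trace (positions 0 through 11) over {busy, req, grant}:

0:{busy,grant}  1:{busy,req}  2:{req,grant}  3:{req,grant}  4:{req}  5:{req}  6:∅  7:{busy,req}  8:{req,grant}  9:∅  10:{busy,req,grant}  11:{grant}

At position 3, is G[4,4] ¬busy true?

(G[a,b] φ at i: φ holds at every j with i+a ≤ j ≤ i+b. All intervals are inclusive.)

Check ¬busy at every j in [7,7]:
  j=7: false
Fails at j=7 → formula fails.

No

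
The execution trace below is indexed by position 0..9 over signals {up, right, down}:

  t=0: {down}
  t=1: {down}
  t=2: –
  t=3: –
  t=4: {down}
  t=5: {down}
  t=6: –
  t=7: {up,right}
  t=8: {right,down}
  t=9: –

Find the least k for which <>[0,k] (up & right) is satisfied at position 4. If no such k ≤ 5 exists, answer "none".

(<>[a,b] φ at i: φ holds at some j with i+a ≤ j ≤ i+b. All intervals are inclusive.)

3

Scan j = 4,5,… for (up & right):
  j=4: fails
  j=5: fails
  j=6: fails
  j=7: holds
First hit at j=7, so smallest k = 7-4 = 3.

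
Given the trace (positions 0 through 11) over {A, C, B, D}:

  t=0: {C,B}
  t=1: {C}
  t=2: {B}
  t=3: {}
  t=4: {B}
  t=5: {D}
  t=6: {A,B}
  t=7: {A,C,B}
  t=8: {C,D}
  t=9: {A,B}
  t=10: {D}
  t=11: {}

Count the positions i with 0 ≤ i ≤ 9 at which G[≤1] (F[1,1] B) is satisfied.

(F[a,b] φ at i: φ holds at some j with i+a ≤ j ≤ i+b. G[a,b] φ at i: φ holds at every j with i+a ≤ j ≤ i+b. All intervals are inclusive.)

1

Evaluate at each i in [0,9]:
  i=0: ✗ (fails at j=0)
  i=1: ✗ (fails at j=2)
  i=2: ✗ (fails at j=2)
  i=3: ✗ (fails at j=4)
  i=4: ✗ (fails at j=4)
  i=5: ✓ (all of [5,6])
  i=6: ✗ (fails at j=7)
  i=7: ✗ (fails at j=7)
  i=8: ✗ (fails at j=9)
  i=9: ✗ (fails at j=9)
Positions where it holds: {5} → 1.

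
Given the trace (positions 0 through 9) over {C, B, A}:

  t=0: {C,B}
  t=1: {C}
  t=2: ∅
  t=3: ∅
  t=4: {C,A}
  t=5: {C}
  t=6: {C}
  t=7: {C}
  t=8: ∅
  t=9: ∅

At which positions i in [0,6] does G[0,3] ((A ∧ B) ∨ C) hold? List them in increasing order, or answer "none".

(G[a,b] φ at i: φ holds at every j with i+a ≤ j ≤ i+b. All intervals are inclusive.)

Evaluate at each i in [0,6]:
  i=0: ✗ (fails at j=2)
  i=1: ✗ (fails at j=2)
  i=2: ✗ (fails at j=2)
  i=3: ✗ (fails at j=3)
  i=4: ✓ (all of [4,7])
  i=5: ✗ (fails at j=8)
  i=6: ✗ (fails at j=8)

4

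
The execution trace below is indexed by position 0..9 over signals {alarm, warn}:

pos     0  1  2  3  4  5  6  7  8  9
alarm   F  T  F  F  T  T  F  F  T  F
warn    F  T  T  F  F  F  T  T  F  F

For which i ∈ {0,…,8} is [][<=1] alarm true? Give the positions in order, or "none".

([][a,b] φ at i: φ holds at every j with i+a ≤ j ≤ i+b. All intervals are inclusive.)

Evaluate at each i in [0,8]:
  i=0: ✗ (fails at j=0)
  i=1: ✗ (fails at j=2)
  i=2: ✗ (fails at j=2)
  i=3: ✗ (fails at j=3)
  i=4: ✓ (all of [4,5])
  i=5: ✗ (fails at j=6)
  i=6: ✗ (fails at j=6)
  i=7: ✗ (fails at j=7)
  i=8: ✗ (fails at j=9)

4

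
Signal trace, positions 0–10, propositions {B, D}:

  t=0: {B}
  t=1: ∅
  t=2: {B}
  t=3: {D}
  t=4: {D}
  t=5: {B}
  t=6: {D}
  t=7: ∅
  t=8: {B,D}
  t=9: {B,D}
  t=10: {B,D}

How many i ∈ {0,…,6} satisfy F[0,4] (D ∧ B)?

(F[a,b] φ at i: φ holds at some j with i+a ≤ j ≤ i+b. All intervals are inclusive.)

Evaluate at each i in [0,6]:
  i=0: ✗ (none in [0,4])
  i=1: ✗ (none in [1,5])
  i=2: ✗ (none in [2,6])
  i=3: ✗ (none in [3,7])
  i=4: ✓ (witness j=8)
  i=5: ✓ (witness j=8)
  i=6: ✓ (witness j=8)
Positions where it holds: {4, 5, 6} → 3.

3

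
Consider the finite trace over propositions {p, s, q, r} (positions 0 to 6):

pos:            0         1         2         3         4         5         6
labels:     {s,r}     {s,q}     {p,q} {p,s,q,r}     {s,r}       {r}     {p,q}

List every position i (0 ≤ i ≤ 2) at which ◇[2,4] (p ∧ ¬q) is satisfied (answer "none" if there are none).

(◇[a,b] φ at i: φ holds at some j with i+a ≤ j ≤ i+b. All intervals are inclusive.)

none

Evaluate at each i in [0,2]:
  i=0: ✗ (none in [2,4])
  i=1: ✗ (none in [3,5])
  i=2: ✗ (none in [4,6])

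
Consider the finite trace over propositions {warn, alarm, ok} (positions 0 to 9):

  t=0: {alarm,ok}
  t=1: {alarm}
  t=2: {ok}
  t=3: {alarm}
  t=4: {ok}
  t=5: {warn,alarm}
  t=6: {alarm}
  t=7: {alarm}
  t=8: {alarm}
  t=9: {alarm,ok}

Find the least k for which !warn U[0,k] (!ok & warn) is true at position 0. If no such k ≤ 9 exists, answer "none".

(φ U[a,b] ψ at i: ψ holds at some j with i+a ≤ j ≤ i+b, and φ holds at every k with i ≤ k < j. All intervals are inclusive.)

5

Need earliest j ≥ 0 with (!ok & warn), and !warn at every k in [0,j-1].
  j=0: rhs fails.
  j=1: rhs fails.
  j=2: rhs fails.
  j=3: rhs fails.
  j=4: rhs fails.
  j=5: rhs holds; lhs holds on [0,4]. k = 5.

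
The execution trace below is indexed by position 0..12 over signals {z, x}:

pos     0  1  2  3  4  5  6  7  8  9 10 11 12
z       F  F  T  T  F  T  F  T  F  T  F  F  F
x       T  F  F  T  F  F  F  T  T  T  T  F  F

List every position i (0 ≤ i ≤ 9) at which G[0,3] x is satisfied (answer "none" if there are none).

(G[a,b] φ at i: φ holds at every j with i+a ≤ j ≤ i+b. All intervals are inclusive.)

7

Evaluate at each i in [0,9]:
  i=0: ✗ (fails at j=1)
  i=1: ✗ (fails at j=1)
  i=2: ✗ (fails at j=2)
  i=3: ✗ (fails at j=4)
  i=4: ✗ (fails at j=4)
  i=5: ✗ (fails at j=5)
  i=6: ✗ (fails at j=6)
  i=7: ✓ (all of [7,10])
  i=8: ✗ (fails at j=11)
  i=9: ✗ (fails at j=11)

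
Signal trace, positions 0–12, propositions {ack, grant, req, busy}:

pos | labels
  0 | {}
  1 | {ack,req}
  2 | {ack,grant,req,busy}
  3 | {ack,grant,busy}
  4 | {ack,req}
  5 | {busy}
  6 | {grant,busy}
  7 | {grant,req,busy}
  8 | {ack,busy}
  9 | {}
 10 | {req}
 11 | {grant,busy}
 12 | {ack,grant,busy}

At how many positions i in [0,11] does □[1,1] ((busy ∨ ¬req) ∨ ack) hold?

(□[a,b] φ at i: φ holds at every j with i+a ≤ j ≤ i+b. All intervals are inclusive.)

Evaluate at each i in [0,11]:
  i=0: ✓ (all of [1,1])
  i=1: ✓ (all of [2,2])
  i=2: ✓ (all of [3,3])
  i=3: ✓ (all of [4,4])
  i=4: ✓ (all of [5,5])
  i=5: ✓ (all of [6,6])
  i=6: ✓ (all of [7,7])
  i=7: ✓ (all of [8,8])
  i=8: ✓ (all of [9,9])
  i=9: ✗ (fails at j=10)
  i=10: ✓ (all of [11,11])
  i=11: ✓ (all of [12,12])
Positions where it holds: {0, 1, 2, 3, 4, 5, 6, 7, 8, 10, 11} → 11.

11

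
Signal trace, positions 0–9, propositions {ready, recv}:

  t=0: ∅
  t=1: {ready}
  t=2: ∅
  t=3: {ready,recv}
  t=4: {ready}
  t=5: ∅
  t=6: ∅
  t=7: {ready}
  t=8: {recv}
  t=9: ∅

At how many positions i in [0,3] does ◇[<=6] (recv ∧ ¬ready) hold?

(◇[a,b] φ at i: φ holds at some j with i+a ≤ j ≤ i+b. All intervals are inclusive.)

Evaluate at each i in [0,3]:
  i=0: ✗ (none in [0,6])
  i=1: ✗ (none in [1,7])
  i=2: ✓ (witness j=8)
  i=3: ✓ (witness j=8)
Positions where it holds: {2, 3} → 2.

2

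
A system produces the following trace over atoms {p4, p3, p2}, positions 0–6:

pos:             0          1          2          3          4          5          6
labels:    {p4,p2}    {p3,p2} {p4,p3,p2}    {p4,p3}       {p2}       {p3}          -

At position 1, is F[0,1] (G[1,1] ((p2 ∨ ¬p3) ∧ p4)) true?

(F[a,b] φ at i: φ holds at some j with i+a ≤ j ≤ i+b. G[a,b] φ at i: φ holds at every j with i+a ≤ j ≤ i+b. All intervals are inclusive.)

Yes

Check G[1,1] ((p2 ∨ ¬p3) ∧ p4) at each j in [1,2]:
  j=1: holds on [2,2]
  j=2: fails at 3
Found at j=1 → formula holds.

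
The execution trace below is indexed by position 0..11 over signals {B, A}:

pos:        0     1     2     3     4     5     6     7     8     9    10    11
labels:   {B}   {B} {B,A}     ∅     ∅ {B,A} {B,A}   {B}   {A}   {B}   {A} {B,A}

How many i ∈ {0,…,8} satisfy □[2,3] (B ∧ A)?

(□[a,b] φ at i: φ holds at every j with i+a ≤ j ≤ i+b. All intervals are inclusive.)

1

Evaluate at each i in [0,8]:
  i=0: ✗ (fails at j=3)
  i=1: ✗ (fails at j=3)
  i=2: ✗ (fails at j=4)
  i=3: ✓ (all of [5,6])
  i=4: ✗ (fails at j=7)
  i=5: ✗ (fails at j=7)
  i=6: ✗ (fails at j=8)
  i=7: ✗ (fails at j=9)
  i=8: ✗ (fails at j=10)
Positions where it holds: {3} → 1.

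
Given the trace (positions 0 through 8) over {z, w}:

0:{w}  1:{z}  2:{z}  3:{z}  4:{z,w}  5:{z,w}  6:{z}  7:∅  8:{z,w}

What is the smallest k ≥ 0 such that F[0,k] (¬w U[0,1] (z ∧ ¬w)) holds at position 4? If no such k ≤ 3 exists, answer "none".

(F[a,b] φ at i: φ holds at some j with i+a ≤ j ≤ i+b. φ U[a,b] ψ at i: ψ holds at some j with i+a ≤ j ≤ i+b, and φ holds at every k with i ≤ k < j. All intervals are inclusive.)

2

Scan j = 4,5,… for (¬w U[0,1] (z ∧ ¬w)):
  j=4: fails
  j=5: fails
  j=6: holds
First hit at j=6, so smallest k = 6-4 = 2.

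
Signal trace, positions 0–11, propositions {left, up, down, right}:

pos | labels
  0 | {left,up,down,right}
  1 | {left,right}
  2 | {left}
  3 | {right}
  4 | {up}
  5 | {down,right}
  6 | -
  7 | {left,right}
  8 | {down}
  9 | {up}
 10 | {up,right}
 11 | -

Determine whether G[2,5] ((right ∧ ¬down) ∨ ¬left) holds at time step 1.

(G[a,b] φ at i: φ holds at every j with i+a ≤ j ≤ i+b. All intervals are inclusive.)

Holds

Check ((right ∧ ¬down) ∨ ¬left) at every j in [3,6]:
  j=3: true
  j=4: true
  j=5: true
  j=6: true
All positions satisfy it → formula holds.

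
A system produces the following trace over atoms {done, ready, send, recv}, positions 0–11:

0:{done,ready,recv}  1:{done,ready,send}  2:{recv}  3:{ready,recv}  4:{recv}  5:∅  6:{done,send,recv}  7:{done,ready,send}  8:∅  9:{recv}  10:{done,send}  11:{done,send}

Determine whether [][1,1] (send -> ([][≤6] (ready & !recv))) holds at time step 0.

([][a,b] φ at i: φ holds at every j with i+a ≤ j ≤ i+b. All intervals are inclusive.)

Check (send -> ([][≤6] (ready & !recv))) at every j in [1,1]:
  j=1: antecedent true; consequent fails at 2 → ✗
Fails at j=1 → formula fails.

No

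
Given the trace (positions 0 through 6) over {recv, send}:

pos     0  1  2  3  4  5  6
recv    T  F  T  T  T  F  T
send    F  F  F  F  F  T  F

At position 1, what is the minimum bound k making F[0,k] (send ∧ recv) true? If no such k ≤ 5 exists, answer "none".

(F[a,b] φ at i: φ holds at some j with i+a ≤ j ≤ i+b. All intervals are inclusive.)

none

Scan j = 1,2,… for (send ∧ recv):
  j=1: fails
  j=2: fails
  j=3: fails
  j=4: fails
  j=5: fails
  j=6: fails
No j in [1,6] satisfies it → none.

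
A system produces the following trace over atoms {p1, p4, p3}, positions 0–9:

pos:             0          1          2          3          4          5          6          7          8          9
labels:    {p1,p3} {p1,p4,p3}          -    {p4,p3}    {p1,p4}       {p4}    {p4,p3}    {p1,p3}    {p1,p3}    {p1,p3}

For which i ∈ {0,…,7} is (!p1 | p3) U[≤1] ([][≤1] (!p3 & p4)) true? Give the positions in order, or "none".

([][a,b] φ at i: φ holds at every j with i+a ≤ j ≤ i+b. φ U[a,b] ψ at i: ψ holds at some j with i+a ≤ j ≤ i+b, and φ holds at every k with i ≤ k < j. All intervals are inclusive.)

3, 4

Evaluate at each i in [0,7]:
  i=0: ✗ (no rhs in [0,1])
  i=1: ✗ (no rhs in [1,2])
  i=2: ✗ (no rhs in [2,3])
  i=3: ✓ (rhs at j=4; lhs holds on [3,3])
  i=4: ✓ (rhs at j=4)
  i=5: ✗ (no rhs in [5,6])
  i=6: ✗ (no rhs in [6,7])
  i=7: ✗ (no rhs in [7,8])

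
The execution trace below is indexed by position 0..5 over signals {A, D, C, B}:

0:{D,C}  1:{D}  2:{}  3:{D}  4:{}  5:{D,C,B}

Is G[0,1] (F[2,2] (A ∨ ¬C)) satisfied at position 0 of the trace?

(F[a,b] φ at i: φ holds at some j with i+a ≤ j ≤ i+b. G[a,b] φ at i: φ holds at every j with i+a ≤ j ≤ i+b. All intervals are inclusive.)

Check F[2,2] (A ∨ ¬C) at every j in [0,1]:
  j=0: holds (witness at 2)
  j=1: holds (witness at 3)
All positions satisfy it → formula holds.

True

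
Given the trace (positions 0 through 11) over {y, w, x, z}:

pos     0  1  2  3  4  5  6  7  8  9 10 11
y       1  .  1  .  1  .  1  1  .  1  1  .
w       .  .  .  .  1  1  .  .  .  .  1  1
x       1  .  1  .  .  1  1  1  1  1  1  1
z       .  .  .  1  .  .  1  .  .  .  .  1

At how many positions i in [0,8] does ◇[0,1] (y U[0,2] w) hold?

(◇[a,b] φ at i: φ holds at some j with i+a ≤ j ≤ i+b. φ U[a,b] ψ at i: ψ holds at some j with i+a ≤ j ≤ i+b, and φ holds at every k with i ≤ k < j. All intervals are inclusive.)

4

Evaluate at each i in [0,8]:
  i=0: ✗ (none in [0,1])
  i=1: ✗ (none in [1,2])
  i=2: ✗ (none in [2,3])
  i=3: ✓ (witness j=4)
  i=4: ✓ (witness j=4)
  i=5: ✓ (witness j=5)
  i=6: ✗ (none in [6,7])
  i=7: ✗ (none in [7,8])
  i=8: ✓ (witness j=9)
Positions where it holds: {3, 4, 5, 8} → 4.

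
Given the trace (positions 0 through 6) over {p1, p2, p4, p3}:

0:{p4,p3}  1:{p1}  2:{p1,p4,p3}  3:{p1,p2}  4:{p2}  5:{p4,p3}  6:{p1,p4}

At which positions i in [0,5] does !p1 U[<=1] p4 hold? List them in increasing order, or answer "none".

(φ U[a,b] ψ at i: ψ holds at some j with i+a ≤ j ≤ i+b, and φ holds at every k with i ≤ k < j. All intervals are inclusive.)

Evaluate at each i in [0,5]:
  i=0: ✓ (rhs at j=0)
  i=1: ✗ (lhs fails at k=1 before rhs at j=2)
  i=2: ✓ (rhs at j=2)
  i=3: ✗ (no rhs in [3,4])
  i=4: ✓ (rhs at j=5; lhs holds on [4,4])
  i=5: ✓ (rhs at j=5)

0, 2, 4, 5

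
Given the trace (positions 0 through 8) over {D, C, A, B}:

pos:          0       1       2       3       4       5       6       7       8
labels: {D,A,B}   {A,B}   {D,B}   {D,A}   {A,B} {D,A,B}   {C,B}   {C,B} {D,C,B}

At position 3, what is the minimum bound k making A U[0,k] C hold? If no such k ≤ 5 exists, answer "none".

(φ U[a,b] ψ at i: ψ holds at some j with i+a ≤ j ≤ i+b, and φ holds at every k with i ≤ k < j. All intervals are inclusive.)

Need earliest j ≥ 3 with C, and A at every k in [3,j-1].
  j=3: rhs fails.
  j=4: rhs fails.
  j=5: rhs fails.
  j=6: rhs holds; lhs holds on [3,5]. k = 3.

3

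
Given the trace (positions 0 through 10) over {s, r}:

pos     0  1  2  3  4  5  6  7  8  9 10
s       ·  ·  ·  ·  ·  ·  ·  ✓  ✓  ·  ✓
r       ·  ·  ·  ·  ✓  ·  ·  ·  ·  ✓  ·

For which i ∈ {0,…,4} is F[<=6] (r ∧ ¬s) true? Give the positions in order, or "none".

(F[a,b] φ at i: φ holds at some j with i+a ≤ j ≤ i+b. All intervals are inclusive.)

0, 1, 2, 3, 4

Evaluate at each i in [0,4]:
  i=0: ✓ (witness j=4)
  i=1: ✓ (witness j=4)
  i=2: ✓ (witness j=4)
  i=3: ✓ (witness j=4)
  i=4: ✓ (witness j=4)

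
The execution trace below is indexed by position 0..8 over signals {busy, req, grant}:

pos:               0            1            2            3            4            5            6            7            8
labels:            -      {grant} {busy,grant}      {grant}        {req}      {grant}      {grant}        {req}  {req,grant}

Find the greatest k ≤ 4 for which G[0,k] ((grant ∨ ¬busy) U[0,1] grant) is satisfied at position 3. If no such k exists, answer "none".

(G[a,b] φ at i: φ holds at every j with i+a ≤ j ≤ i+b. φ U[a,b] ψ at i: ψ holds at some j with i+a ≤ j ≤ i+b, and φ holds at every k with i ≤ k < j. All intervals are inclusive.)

4

((grant ∨ ¬busy) U[0,1] grant) must hold from j=3 onward; find where it first fails.
  j=3: holds
  j=4: holds
  j=5: holds
  j=6: holds
  j=7: holds
Holds through j=7; largest k = 4.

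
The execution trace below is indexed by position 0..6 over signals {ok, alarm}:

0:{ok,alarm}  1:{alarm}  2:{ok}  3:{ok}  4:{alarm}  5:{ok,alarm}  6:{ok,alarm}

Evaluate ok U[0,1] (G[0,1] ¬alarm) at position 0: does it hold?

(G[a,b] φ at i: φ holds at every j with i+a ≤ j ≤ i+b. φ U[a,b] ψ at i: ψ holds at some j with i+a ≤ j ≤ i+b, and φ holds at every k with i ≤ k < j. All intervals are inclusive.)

Need some j in [0,1] with G[0,1] ¬alarm, and ok at every k in [0,j-1].
  j=0: G[0,1] ¬alarm — fails at 0.
  j=1: G[0,1] ¬alarm — fails at 1.
No j in the window works → until fails.

Does not hold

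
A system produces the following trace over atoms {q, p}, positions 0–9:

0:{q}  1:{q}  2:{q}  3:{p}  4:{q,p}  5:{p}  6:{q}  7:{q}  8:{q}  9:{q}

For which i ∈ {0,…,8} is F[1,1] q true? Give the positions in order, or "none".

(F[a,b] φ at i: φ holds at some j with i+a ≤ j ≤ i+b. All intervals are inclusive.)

Evaluate at each i in [0,8]:
  i=0: ✓ (witness j=1)
  i=1: ✓ (witness j=2)
  i=2: ✗ (none in [3,3])
  i=3: ✓ (witness j=4)
  i=4: ✗ (none in [5,5])
  i=5: ✓ (witness j=6)
  i=6: ✓ (witness j=7)
  i=7: ✓ (witness j=8)
  i=8: ✓ (witness j=9)

0, 1, 3, 5, 6, 7, 8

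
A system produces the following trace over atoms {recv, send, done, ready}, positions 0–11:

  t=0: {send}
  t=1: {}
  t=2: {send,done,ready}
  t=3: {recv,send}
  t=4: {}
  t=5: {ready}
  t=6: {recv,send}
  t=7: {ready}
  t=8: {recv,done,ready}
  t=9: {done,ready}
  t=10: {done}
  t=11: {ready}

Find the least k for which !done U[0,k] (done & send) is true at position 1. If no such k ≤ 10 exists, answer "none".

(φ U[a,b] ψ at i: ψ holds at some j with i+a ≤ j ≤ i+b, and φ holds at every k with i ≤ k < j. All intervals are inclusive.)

Need earliest j ≥ 1 with (done & send), and !done at every k in [1,j-1].
  j=1: rhs fails.
  j=2: rhs holds; lhs holds on [1,1]. k = 1.

1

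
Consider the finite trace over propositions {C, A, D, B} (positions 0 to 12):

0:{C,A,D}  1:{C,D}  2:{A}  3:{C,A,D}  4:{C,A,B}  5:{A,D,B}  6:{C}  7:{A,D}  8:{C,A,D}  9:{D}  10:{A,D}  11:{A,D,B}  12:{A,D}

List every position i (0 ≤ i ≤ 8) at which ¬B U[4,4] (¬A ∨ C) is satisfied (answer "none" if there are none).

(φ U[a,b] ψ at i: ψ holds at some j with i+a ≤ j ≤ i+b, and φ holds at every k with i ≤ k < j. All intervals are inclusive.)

0

Evaluate at each i in [0,8]:
  i=0: ✓ (rhs at j=4; lhs holds on [0,3])
  i=1: ✗ (no rhs in [5,5])
  i=2: ✗ (lhs fails at k=4 before rhs at j=6)
  i=3: ✗ (no rhs in [7,7])
  i=4: ✗ (lhs fails at k=4 before rhs at j=8)
  i=5: ✗ (lhs fails at k=5 before rhs at j=9)
  i=6: ✗ (no rhs in [10,10])
  i=7: ✗ (no rhs in [11,11])
  i=8: ✗ (no rhs in [12,12])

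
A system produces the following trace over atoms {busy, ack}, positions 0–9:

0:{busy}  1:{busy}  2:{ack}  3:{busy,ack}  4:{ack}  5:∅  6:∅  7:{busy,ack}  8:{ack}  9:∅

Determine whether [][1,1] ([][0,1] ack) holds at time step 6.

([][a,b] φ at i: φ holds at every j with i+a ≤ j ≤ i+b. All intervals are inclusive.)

Check [][0,1] ack at every j in [7,7]:
  j=7: holds on [7,8]
All positions satisfy it → formula holds.

True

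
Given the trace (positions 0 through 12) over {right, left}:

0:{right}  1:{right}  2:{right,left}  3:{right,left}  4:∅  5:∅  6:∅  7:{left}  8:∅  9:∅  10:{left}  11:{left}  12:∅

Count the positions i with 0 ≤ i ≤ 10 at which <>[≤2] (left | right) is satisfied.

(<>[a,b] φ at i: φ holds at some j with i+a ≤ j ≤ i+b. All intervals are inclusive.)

10

Evaluate at each i in [0,10]:
  i=0: ✓ (witness j=0)
  i=1: ✓ (witness j=1)
  i=2: ✓ (witness j=2)
  i=3: ✓ (witness j=3)
  i=4: ✗ (none in [4,6])
  i=5: ✓ (witness j=7)
  i=6: ✓ (witness j=7)
  i=7: ✓ (witness j=7)
  i=8: ✓ (witness j=10)
  i=9: ✓ (witness j=10)
  i=10: ✓ (witness j=10)
Positions where it holds: {0, 1, 2, 3, 5, 6, 7, 8, 9, 10} → 10.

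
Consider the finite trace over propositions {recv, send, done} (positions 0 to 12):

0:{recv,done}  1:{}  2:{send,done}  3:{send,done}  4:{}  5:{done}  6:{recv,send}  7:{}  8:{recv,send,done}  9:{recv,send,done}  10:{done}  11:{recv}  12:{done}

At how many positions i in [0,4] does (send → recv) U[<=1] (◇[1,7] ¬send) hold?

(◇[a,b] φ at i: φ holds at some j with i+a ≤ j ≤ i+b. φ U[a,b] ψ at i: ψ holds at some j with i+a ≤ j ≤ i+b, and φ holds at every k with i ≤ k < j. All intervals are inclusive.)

Evaluate at each i in [0,4]:
  i=0: ✓ (rhs at j=0)
  i=1: ✓ (rhs at j=1)
  i=2: ✓ (rhs at j=2)
  i=3: ✓ (rhs at j=3)
  i=4: ✓ (rhs at j=4)
Positions where it holds: {0, 1, 2, 3, 4} → 5.

5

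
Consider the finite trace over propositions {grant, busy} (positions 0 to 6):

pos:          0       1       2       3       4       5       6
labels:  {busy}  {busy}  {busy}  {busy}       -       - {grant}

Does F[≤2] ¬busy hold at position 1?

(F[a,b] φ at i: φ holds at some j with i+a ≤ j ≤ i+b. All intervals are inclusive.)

Does not hold

Check ¬busy at each j in [1,3]:
  j=1: false
  j=2: false
  j=3: false
No position in the window satisfies it → formula fails.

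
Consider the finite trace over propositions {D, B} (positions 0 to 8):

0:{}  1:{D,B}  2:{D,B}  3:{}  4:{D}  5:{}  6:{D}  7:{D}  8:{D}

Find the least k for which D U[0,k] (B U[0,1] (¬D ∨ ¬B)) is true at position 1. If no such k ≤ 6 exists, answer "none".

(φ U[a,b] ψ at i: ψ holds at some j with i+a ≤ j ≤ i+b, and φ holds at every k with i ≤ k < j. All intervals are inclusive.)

1

Need earliest j ≥ 1 with (B U[0,1] (¬D ∨ ¬B)), and D at every k in [1,j-1].
  j=1: rhs fails.
  j=2: rhs holds; lhs holds on [1,1]. k = 1.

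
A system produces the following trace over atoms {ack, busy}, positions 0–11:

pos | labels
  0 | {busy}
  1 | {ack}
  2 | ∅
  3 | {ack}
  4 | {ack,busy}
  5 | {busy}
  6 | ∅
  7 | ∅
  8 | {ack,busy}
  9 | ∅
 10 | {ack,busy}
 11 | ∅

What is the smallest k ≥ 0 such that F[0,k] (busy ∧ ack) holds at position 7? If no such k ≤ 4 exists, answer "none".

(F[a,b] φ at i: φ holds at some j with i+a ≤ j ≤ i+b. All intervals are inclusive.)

Scan j = 7,8,… for (busy ∧ ack):
  j=7: fails
  j=8: holds
First hit at j=8, so smallest k = 8-7 = 1.

1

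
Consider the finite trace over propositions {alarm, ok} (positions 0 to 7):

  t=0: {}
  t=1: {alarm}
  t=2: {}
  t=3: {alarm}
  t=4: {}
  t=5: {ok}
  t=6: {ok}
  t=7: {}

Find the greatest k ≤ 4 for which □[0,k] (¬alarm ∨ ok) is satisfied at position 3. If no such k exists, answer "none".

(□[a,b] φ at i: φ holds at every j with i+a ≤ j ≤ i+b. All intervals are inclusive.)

(¬alarm ∨ ok) must hold from j=3 onward; find where it first fails.
  j=3: fails → no k works.

none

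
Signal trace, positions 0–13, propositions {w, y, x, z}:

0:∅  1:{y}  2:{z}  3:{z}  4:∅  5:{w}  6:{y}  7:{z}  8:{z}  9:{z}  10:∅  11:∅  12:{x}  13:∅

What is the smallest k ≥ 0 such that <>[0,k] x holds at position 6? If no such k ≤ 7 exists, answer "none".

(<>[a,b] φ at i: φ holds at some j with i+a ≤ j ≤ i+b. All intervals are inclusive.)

6

Scan j = 6,7,… for x:
  j=6: fails
  j=7: fails
  j=8: fails
  j=9: fails
  j=10: fails
  j=11: fails
  j=12: holds
First hit at j=12, so smallest k = 12-6 = 6.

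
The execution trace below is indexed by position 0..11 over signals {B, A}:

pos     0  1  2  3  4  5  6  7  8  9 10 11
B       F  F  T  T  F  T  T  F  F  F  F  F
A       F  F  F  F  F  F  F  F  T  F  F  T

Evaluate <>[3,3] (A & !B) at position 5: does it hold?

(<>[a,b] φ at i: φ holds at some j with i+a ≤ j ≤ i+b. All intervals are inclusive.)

Check (A & !B) at each j in [8,8]:
  j=8: true
Found at j=8 → formula holds.

Yes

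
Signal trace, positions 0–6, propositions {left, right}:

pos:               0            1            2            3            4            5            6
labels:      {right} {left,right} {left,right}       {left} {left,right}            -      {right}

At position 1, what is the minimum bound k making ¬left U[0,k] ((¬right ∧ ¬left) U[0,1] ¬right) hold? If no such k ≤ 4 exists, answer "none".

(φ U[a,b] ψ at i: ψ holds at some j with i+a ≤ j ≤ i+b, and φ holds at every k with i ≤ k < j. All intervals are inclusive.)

Need earliest j ≥ 1 with ((¬right ∧ ¬left) U[0,1] ¬right), and ¬left at every k in [1,j-1].
  j=1: rhs fails.
  j=2: rhs fails.
  j=3: rhs holds but lhs fails at k=1.
  j=4: rhs fails.
  j=5: rhs holds but lhs fails at k=1.
No witness within the range → none.

none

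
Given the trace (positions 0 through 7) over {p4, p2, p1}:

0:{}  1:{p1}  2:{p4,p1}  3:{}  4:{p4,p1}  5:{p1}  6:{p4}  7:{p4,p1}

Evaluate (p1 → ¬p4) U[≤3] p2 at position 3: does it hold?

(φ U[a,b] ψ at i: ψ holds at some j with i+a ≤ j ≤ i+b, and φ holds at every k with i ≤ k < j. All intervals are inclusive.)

Does not hold

Need some j in [3,6] with p2, and (p1 → ¬p4) at every k in [3,j-1].
  j=3: p2 false.
  j=4: p2 false.
  j=5: p2 false.
  j=6: p2 false.
No j in the window works → until fails.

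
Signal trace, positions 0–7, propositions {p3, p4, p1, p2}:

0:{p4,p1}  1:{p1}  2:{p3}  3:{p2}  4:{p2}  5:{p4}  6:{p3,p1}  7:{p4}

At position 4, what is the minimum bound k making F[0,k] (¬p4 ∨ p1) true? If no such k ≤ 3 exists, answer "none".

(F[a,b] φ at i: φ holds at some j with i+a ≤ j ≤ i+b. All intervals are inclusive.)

Scan j = 4,5,… for (¬p4 ∨ p1):
  j=4: holds
First hit at j=4, so smallest k = 4-4 = 0.

0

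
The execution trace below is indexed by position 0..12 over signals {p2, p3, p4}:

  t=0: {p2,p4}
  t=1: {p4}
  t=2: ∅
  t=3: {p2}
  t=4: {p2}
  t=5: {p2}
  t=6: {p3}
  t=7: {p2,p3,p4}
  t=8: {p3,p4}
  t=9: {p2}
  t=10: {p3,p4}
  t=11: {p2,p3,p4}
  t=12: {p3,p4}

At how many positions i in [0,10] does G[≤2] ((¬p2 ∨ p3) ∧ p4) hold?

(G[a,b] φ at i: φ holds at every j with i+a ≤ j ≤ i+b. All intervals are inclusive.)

Evaluate at each i in [0,10]:
  i=0: ✗ (fails at j=0)
  i=1: ✗ (fails at j=2)
  i=2: ✗ (fails at j=2)
  i=3: ✗ (fails at j=3)
  i=4: ✗ (fails at j=4)
  i=5: ✗ (fails at j=5)
  i=6: ✗ (fails at j=6)
  i=7: ✗ (fails at j=9)
  i=8: ✗ (fails at j=9)
  i=9: ✗ (fails at j=9)
  i=10: ✓ (all of [10,12])
Positions where it holds: {10} → 1.

1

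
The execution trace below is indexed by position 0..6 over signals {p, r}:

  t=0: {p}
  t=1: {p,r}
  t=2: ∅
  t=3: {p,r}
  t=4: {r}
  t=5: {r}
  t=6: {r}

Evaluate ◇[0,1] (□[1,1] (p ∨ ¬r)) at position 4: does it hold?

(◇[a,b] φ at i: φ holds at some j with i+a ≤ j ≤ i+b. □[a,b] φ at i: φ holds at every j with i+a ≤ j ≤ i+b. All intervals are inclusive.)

False

Check □[1,1] (p ∨ ¬r) at each j in [4,5]:
  j=4: fails at 5
  j=5: fails at 6
No position in the window satisfies it → formula fails.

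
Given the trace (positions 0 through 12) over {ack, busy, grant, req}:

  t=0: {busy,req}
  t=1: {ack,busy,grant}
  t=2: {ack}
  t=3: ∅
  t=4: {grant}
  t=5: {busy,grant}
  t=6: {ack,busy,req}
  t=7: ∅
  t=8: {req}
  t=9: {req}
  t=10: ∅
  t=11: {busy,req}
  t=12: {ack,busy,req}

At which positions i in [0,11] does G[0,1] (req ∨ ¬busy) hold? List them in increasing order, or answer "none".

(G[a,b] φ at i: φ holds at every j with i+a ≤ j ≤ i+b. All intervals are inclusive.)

2, 3, 6, 7, 8, 9, 10, 11

Evaluate at each i in [0,11]:
  i=0: ✗ (fails at j=1)
  i=1: ✗ (fails at j=1)
  i=2: ✓ (all of [2,3])
  i=3: ✓ (all of [3,4])
  i=4: ✗ (fails at j=5)
  i=5: ✗ (fails at j=5)
  i=6: ✓ (all of [6,7])
  i=7: ✓ (all of [7,8])
  i=8: ✓ (all of [8,9])
  i=9: ✓ (all of [9,10])
  i=10: ✓ (all of [10,11])
  i=11: ✓ (all of [11,12])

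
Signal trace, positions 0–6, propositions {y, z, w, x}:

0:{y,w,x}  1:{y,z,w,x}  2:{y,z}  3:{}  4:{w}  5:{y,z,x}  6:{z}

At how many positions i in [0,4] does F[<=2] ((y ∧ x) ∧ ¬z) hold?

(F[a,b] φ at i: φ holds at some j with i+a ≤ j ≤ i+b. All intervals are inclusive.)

1

Evaluate at each i in [0,4]:
  i=0: ✓ (witness j=0)
  i=1: ✗ (none in [1,3])
  i=2: ✗ (none in [2,4])
  i=3: ✗ (none in [3,5])
  i=4: ✗ (none in [4,6])
Positions where it holds: {0} → 1.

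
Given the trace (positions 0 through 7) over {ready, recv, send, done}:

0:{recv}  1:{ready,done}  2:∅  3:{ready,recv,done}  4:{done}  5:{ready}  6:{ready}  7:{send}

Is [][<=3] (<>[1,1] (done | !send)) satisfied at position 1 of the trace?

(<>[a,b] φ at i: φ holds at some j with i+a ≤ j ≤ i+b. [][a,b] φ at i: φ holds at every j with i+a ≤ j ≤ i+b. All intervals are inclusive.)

Check <>[1,1] (done | !send) at every j in [1,4]:
  j=1: holds (witness at 2)
  j=2: holds (witness at 3)
  j=3: holds (witness at 4)
  j=4: holds (witness at 5)
All positions satisfy it → formula holds.

Holds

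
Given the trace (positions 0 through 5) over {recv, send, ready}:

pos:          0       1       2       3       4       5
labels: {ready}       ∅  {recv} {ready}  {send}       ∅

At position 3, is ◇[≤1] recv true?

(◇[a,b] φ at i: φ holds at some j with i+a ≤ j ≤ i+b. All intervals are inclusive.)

Check recv at each j in [3,4]:
  j=3: false
  j=4: false
No position in the window satisfies it → formula fails.

False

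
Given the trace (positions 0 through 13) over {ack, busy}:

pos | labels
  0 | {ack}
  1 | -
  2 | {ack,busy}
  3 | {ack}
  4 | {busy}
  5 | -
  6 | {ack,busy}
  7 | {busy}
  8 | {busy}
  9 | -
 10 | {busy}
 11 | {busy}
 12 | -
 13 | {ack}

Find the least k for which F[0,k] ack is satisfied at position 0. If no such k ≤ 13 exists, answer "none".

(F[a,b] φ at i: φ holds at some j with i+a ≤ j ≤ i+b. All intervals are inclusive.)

Scan j = 0,1,… for ack:
  j=0: holds
First hit at j=0, so smallest k = 0-0 = 0.

0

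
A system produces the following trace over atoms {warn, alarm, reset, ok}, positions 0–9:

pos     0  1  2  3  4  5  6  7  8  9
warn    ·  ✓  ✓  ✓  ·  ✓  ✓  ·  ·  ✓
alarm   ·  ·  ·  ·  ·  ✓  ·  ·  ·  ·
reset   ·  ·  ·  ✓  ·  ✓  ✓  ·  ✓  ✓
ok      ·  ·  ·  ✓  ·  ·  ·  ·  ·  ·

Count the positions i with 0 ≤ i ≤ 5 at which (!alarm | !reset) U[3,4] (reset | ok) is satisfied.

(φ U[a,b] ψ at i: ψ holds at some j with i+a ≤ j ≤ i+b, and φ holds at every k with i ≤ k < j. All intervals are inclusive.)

Evaluate at each i in [0,5]:
  i=0: ✓ (rhs at j=3; lhs holds on [0,2])
  i=1: ✓ (rhs at j=5; lhs holds on [1,4])
  i=2: ✓ (rhs at j=5; lhs holds on [2,4])
  i=3: ✗ (lhs fails at k=5 before rhs at j=6)
  i=4: ✗ (lhs fails at k=5 before rhs at j=8)
  i=5: ✗ (lhs fails at k=5 before rhs at j=8)
Positions where it holds: {0, 1, 2} → 3.

3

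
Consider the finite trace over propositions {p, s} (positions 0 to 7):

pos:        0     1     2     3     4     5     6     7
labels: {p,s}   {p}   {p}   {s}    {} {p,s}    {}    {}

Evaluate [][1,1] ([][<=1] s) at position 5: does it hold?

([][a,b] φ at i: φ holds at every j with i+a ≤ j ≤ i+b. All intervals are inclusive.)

Check [][<=1] s at every j in [6,6]:
  j=6: fails at 6
Fails at j=6 → formula fails.

Does not hold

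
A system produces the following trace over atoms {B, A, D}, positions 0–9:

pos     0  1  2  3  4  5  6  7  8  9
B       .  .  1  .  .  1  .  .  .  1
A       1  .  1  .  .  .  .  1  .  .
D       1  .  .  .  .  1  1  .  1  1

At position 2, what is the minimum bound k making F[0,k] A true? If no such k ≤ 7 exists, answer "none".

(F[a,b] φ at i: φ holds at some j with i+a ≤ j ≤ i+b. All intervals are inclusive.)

0

Scan j = 2,3,… for A:
  j=2: holds
First hit at j=2, so smallest k = 2-2 = 0.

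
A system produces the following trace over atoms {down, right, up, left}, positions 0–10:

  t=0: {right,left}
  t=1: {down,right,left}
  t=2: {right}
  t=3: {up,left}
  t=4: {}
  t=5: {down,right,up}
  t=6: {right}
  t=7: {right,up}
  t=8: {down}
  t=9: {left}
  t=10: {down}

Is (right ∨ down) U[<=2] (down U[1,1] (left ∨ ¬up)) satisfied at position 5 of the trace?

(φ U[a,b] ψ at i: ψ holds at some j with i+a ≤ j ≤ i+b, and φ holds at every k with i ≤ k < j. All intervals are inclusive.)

Holds

Need some j in [5,7] with (down U[1,1] (left ∨ ¬up)), and (right ∨ down) at every k in [5,j-1].
  j=5: (down U[1,1] (left ∨ ¬up)) holds; no prefix to check → satisfied.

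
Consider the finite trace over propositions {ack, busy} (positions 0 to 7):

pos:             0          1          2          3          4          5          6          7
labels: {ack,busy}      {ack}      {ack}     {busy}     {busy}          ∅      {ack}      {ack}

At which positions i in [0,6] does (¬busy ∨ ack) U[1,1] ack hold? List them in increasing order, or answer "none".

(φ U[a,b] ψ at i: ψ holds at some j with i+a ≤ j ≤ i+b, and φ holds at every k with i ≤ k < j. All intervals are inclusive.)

Evaluate at each i in [0,6]:
  i=0: ✓ (rhs at j=1; lhs holds on [0,0])
  i=1: ✓ (rhs at j=2; lhs holds on [1,1])
  i=2: ✗ (no rhs in [3,3])
  i=3: ✗ (no rhs in [4,4])
  i=4: ✗ (no rhs in [5,5])
  i=5: ✓ (rhs at j=6; lhs holds on [5,5])
  i=6: ✓ (rhs at j=7; lhs holds on [6,6])

0, 1, 5, 6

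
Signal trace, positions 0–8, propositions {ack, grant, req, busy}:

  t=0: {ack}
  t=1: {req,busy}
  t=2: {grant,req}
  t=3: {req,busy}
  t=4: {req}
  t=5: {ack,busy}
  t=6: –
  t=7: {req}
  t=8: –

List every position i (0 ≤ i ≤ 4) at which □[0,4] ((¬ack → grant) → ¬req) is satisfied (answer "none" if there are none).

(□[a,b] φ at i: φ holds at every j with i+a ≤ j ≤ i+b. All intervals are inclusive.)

3, 4

Evaluate at each i in [0,4]:
  i=0: ✗ (fails at j=2)
  i=1: ✗ (fails at j=2)
  i=2: ✗ (fails at j=2)
  i=3: ✓ (all of [3,7])
  i=4: ✓ (all of [4,8])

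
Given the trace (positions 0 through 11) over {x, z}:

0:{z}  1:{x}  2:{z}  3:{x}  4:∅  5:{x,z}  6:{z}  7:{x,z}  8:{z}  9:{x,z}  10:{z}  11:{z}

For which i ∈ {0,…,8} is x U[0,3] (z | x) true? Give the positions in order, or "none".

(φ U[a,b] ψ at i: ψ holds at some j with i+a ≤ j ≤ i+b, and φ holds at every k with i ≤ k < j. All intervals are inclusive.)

0, 1, 2, 3, 5, 6, 7, 8

Evaluate at each i in [0,8]:
  i=0: ✓ (rhs at j=0)
  i=1: ✓ (rhs at j=1)
  i=2: ✓ (rhs at j=2)
  i=3: ✓ (rhs at j=3)
  i=4: ✗ (lhs fails at k=4 before rhs at j=5)
  i=5: ✓ (rhs at j=5)
  i=6: ✓ (rhs at j=6)
  i=7: ✓ (rhs at j=7)
  i=8: ✓ (rhs at j=8)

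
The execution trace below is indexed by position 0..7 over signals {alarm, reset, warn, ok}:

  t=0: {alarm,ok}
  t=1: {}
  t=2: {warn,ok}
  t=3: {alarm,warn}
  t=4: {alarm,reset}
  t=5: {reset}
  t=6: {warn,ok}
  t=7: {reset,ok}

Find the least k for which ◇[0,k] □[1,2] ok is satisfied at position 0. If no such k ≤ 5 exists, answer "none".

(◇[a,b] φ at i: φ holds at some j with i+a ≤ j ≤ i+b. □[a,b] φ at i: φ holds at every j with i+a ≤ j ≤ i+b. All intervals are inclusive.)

Scan j = 0,1,… for □[1,2] ok:
  j=0: fails
  j=1: fails
  j=2: fails
  j=3: fails
  j=4: fails
  j=5: holds
First hit at j=5, so smallest k = 5-0 = 5.

5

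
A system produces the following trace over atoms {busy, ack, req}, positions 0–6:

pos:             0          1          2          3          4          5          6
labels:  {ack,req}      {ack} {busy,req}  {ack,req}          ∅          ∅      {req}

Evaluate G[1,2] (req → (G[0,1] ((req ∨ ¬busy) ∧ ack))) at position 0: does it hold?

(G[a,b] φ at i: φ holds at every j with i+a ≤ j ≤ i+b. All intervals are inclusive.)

Check (req → (G[0,1] ((req ∨ ¬busy) ∧ ack))) at every j in [1,2]:
  j=1: antecedent false → ✓
  j=2: antecedent true; consequent fails at 2 → ✗
Fails at j=2 → formula fails.

False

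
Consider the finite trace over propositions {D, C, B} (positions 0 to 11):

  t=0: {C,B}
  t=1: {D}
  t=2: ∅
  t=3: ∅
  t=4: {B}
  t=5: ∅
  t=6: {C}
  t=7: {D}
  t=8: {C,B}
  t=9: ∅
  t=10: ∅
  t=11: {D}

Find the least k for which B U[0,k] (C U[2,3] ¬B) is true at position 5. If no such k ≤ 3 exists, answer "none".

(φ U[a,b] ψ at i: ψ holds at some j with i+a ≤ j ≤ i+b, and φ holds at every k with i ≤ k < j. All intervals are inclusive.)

none

Need earliest j ≥ 5 with (C U[2,3] ¬B), and B at every k in [5,j-1].
  j=5: rhs fails.
  j=6: rhs fails.
  j=7: rhs fails.
  j=8: rhs fails.
No witness within the range → none.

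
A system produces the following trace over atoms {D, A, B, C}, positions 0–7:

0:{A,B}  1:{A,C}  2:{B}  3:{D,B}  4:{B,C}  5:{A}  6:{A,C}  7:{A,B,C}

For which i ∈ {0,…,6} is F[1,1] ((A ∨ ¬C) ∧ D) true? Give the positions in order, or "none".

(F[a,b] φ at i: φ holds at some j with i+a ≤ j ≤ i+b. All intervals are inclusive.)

2

Evaluate at each i in [0,6]:
  i=0: ✗ (none in [1,1])
  i=1: ✗ (none in [2,2])
  i=2: ✓ (witness j=3)
  i=3: ✗ (none in [4,4])
  i=4: ✗ (none in [5,5])
  i=5: ✗ (none in [6,6])
  i=6: ✗ (none in [7,7])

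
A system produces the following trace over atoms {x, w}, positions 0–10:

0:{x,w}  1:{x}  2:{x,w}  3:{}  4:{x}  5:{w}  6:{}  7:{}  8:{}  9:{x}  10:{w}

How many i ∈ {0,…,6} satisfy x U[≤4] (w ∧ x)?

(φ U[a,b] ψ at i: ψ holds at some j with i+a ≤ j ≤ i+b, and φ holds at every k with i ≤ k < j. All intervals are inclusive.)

Evaluate at each i in [0,6]:
  i=0: ✓ (rhs at j=0)
  i=1: ✓ (rhs at j=2; lhs holds on [1,1])
  i=2: ✓ (rhs at j=2)
  i=3: ✗ (no rhs in [3,7])
  i=4: ✗ (no rhs in [4,8])
  i=5: ✗ (no rhs in [5,9])
  i=6: ✗ (no rhs in [6,10])
Positions where it holds: {0, 1, 2} → 3.

3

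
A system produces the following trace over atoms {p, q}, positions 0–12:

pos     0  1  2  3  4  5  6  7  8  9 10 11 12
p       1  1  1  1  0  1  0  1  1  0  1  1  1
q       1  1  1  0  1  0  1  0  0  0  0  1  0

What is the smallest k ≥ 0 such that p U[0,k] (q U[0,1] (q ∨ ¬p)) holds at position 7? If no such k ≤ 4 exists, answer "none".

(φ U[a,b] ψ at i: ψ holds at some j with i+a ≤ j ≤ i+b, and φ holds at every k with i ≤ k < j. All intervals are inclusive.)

2

Need earliest j ≥ 7 with (q U[0,1] (q ∨ ¬p)), and p at every k in [7,j-1].
  j=7: rhs fails.
  j=8: rhs fails.
  j=9: rhs holds; lhs holds on [7,8]. k = 2.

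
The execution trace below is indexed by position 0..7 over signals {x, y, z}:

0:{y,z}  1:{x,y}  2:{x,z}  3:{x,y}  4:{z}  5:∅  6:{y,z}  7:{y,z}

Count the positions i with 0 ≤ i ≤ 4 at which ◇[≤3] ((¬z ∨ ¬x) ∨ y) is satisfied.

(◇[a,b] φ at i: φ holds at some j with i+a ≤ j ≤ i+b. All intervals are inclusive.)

5

Evaluate at each i in [0,4]:
  i=0: ✓ (witness j=0)
  i=1: ✓ (witness j=1)
  i=2: ✓ (witness j=3)
  i=3: ✓ (witness j=3)
  i=4: ✓ (witness j=4)
Positions where it holds: {0, 1, 2, 3, 4} → 5.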